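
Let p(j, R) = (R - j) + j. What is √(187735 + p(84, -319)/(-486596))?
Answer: 7*√1874307642099/22118 ≈ 433.28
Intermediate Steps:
p(j, R) = R
√(187735 + p(84, -319)/(-486596)) = √(187735 - 319/(-486596)) = √(187735 - 319*(-1/486596)) = √(187735 + 29/44236) = √(8304645489/44236) = 7*√1874307642099/22118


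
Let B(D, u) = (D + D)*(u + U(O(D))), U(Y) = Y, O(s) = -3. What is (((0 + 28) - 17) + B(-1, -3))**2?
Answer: 529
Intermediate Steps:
B(D, u) = 2*D*(-3 + u) (B(D, u) = (D + D)*(u - 3) = (2*D)*(-3 + u) = 2*D*(-3 + u))
(((0 + 28) - 17) + B(-1, -3))**2 = (((0 + 28) - 17) + 2*(-1)*(-3 - 3))**2 = ((28 - 17) + 2*(-1)*(-6))**2 = (11 + 12)**2 = 23**2 = 529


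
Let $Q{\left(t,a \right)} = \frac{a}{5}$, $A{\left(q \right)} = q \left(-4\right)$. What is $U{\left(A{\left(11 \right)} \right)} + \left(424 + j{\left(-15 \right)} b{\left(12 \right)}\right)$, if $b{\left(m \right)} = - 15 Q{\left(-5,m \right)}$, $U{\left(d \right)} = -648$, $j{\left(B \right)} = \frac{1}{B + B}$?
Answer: $- \frac{1114}{5} \approx -222.8$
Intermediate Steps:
$A{\left(q \right)} = - 4 q$
$j{\left(B \right)} = \frac{1}{2 B}$
$Q{\left(t,a \right)} = \frac{a}{5}$ ($Q{\left(t,a \right)} = a \frac{1}{5} = \frac{a}{5}$)
$b{\left(m \right)} = - 3 m$ ($b{\left(m \right)} = - 15 \frac{m}{5} = - 3 m$)
$U{\left(A{\left(11 \right)} \right)} + \left(424 + j{\left(-15 \right)} b{\left(12 \right)}\right) = -648 + \left(424 + \frac{1}{2 \left(-15\right)} \left(\left(-3\right) 12\right)\right) = -648 + \left(424 + \frac{1}{2} \left(- \frac{1}{15}\right) \left(-36\right)\right) = -648 + \left(424 - - \frac{6}{5}\right) = -648 + \left(424 + \frac{6}{5}\right) = -648 + \frac{2126}{5} = - \frac{1114}{5}$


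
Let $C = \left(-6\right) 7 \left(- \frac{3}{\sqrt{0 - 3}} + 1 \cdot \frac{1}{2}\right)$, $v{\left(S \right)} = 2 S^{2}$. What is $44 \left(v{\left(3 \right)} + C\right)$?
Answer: $-132 - 1848 i \sqrt{3} \approx -132.0 - 3200.8 i$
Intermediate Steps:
$C = -21 - 42 i \sqrt{3}$ ($C = - 42 \left(- \frac{3}{\sqrt{-3}} + 1 \cdot \frac{1}{2}\right) = - 42 \left(- \frac{3}{i \sqrt{3}} + \frac{1}{2}\right) = - 42 \left(- 3 \left(- \frac{i \sqrt{3}}{3}\right) + \frac{1}{2}\right) = - 42 \left(i \sqrt{3} + \frac{1}{2}\right) = - 42 \left(\frac{1}{2} + i \sqrt{3}\right) = -21 - 42 i \sqrt{3} \approx -21.0 - 72.746 i$)
$44 \left(v{\left(3 \right)} + C\right) = 44 \left(2 \cdot 3^{2} - \left(21 + 42 i \sqrt{3}\right)\right) = 44 \left(2 \cdot 9 - \left(21 + 42 i \sqrt{3}\right)\right) = 44 \left(18 - \left(21 + 42 i \sqrt{3}\right)\right) = 44 \left(-3 - 42 i \sqrt{3}\right) = -132 - 1848 i \sqrt{3}$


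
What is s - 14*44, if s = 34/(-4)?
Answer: -1249/2 ≈ -624.50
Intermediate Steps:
s = -17/2 (s = 34*(-¼) = -17/2 ≈ -8.5000)
s - 14*44 = -17/2 - 14*44 = -17/2 - 616 = -1249/2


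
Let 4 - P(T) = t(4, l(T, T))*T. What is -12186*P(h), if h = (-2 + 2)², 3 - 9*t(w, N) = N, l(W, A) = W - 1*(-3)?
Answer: -48744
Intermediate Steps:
l(W, A) = 3 + W (l(W, A) = W + 3 = 3 + W)
t(w, N) = ⅓ - N/9
h = 0 (h = 0² = 0)
P(T) = 4 + T²/9 (P(T) = 4 - (⅓ - (3 + T)/9)*T = 4 - (⅓ + (-⅓ - T/9))*T = 4 - (-T/9)*T = 4 - (-1)*T²/9 = 4 + T²/9)
-12186*P(h) = -12186*(4 + (⅑)*0²) = -12186*(4 + (⅑)*0) = -12186*(4 + 0) = -12186*4 = -48744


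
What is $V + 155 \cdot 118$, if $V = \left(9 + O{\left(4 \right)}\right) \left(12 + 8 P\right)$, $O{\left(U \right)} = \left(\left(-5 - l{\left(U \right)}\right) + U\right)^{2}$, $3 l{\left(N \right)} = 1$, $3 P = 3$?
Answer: $\frac{166550}{9} \approx 18506.0$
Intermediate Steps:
$P = 1$ ($P = \frac{1}{3} \cdot 3 = 1$)
$l{\left(N \right)} = \frac{1}{3}$ ($l{\left(N \right)} = \frac{1}{3} \cdot 1 = \frac{1}{3}$)
$O{\left(U \right)} = \left(- \frac{16}{3} + U\right)^{2}$ ($O{\left(U \right)} = \left(\left(-5 - \frac{1}{3}\right) + U\right)^{2} = \left(- \frac{16}{3} + U\right)^{2}$)
$V = \frac{1940}{9}$ ($V = \left(9 + \frac{\left(16 - 12\right)^{2}}{9}\right) \left(12 + 8 \cdot 1\right) = \left(9 + \frac{\left(16 - 12\right)^{2}}{9}\right) \left(12 + 8\right) = \left(9 + \frac{4^{2}}{9}\right) 20 = \left(9 + \frac{1}{9} \cdot 16\right) 20 = \left(9 + \frac{16}{9}\right) 20 = \frac{97}{9} \cdot 20 = \frac{1940}{9} \approx 215.56$)
$V + 155 \cdot 118 = \frac{1940}{9} + 155 \cdot 118 = \frac{1940}{9} + 18290 = \frac{166550}{9}$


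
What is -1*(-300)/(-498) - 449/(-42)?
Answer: 35167/3486 ≈ 10.088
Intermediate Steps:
-1*(-300)/(-498) - 449/(-42) = 300*(-1/498) - 449*(-1/42) = -50/83 + 449/42 = 35167/3486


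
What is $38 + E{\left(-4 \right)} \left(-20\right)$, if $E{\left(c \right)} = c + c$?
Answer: $198$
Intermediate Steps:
$E{\left(c \right)} = 2 c$
$38 + E{\left(-4 \right)} \left(-20\right) = 38 + 2 \left(-4\right) \left(-20\right) = 38 - -160 = 38 + 160 = 198$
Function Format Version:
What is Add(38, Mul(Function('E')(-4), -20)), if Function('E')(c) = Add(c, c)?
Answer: 198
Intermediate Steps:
Function('E')(c) = Mul(2, c)
Add(38, Mul(Function('E')(-4), -20)) = Add(38, Mul(Mul(2, -4), -20)) = Add(38, Mul(-8, -20)) = Add(38, 160) = 198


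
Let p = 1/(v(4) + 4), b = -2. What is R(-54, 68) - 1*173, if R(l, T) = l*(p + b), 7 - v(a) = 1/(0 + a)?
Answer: -3011/43 ≈ -70.023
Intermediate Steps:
v(a) = 7 - 1/a (v(a) = 7 - 1/(0 + a) = 7 - 1/a)
p = 4/43 (p = 1/((7 - 1/4) + 4) = 1/((7 - 1*¼) + 4) = 1/((7 - ¼) + 4) = 1/(27/4 + 4) = 1/(43/4) = 4/43 ≈ 0.093023)
R(l, T) = -82*l/43 (R(l, T) = l*(4/43 - 2) = l*(-82/43) = -82*l/43)
R(-54, 68) - 1*173 = -82/43*(-54) - 1*173 = 4428/43 - 173 = -3011/43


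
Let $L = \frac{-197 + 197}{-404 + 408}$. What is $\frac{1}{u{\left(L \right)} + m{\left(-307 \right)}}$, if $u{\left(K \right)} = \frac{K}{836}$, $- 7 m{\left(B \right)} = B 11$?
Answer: $\frac{7}{3377} \approx 0.0020728$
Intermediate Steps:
$m{\left(B \right)} = - \frac{11 B}{7}$ ($m{\left(B \right)} = - \frac{B 11}{7} = - \frac{11 B}{7}$)
$L = 0$ ($L = \frac{0}{4} = 0 \cdot \frac{1}{4} = 0$)
$u{\left(K \right)} = \frac{K}{836}$ ($u{\left(K \right)} = K \frac{1}{836} = \frac{K}{836}$)
$\frac{1}{u{\left(L \right)} + m{\left(-307 \right)}} = \frac{1}{\frac{1}{836} \cdot 0 - - \frac{3377}{7}} = \frac{1}{0 + \frac{3377}{7}} = \frac{1}{\frac{3377}{7}} = \frac{7}{3377}$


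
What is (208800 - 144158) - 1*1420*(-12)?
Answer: 81682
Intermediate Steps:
(208800 - 144158) - 1*1420*(-12) = 64642 - 1420*(-12) = 64642 + 17040 = 81682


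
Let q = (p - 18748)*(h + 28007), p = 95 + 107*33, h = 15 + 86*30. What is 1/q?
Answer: -1/462763444 ≈ -2.1609e-9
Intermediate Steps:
h = 2595 (h = 15 + 2580 = 2595)
p = 3626 (p = 95 + 3531 = 3626)
q = -462763444 (q = (3626 - 18748)*(2595 + 28007) = -15122*30602 = -462763444)
1/q = 1/(-462763444) = -1/462763444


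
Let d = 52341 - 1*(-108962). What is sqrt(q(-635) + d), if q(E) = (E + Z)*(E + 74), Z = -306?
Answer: 2*sqrt(172301) ≈ 830.18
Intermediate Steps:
d = 161303 (d = 52341 + 108962 = 161303)
q(E) = (-306 + E)*(74 + E) (q(E) = (E - 306)*(E + 74) = (-306 + E)*(74 + E))
sqrt(q(-635) + d) = sqrt((-22644 + (-635)**2 - 232*(-635)) + 161303) = sqrt((-22644 + 403225 + 147320) + 161303) = sqrt(527901 + 161303) = sqrt(689204) = 2*sqrt(172301)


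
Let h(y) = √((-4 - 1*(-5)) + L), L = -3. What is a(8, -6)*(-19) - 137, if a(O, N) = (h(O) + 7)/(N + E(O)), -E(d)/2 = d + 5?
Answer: -4251/32 + 19*I*√2/32 ≈ -132.84 + 0.83969*I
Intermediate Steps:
E(d) = -10 - 2*d (E(d) = -2*(d + 5) = -2*(5 + d) = -10 - 2*d)
h(y) = I*√2 (h(y) = √((-4 - 1*(-5)) - 3) = √((-4 + 5) - 3) = √(1 - 3) = √(-2) = I*√2)
a(O, N) = (7 + I*√2)/(-10 + N - 2*O) (a(O, N) = (I*√2 + 7)/(N + (-10 - 2*O)) = (7 + I*√2)/(-10 + N - 2*O))
a(8, -6)*(-19) - 137 = ((7 + I*√2)/(-10 - 6 - 2*8))*(-19) - 137 = ((7 + I*√2)/(-10 - 6 - 16))*(-19) - 137 = ((7 + I*√2)/(-32))*(-19) - 137 = -(7 + I*√2)/32*(-19) - 137 = (-7/32 - I*√2/32)*(-19) - 137 = (133/32 + 19*I*√2/32) - 137 = -4251/32 + 19*I*√2/32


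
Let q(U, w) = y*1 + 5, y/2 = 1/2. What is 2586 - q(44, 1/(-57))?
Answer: 2580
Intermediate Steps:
y = 1 (y = 2/2 = 2*(½) = 1)
q(U, w) = 6 (q(U, w) = 1*1 + 5 = 1 + 5 = 6)
2586 - q(44, 1/(-57)) = 2586 - 1*6 = 2586 - 6 = 2580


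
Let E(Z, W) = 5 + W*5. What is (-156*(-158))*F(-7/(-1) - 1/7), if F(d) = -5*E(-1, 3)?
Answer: -2464800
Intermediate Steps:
E(Z, W) = 5 + 5*W
F(d) = -100 (F(d) = -5*(5 + 5*3) = -5*(5 + 15) = -5*20 = -100)
(-156*(-158))*F(-7/(-1) - 1/7) = -156*(-158)*(-100) = 24648*(-100) = -2464800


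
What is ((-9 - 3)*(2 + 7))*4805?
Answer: -518940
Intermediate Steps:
((-9 - 3)*(2 + 7))*4805 = -12*9*4805 = -108*4805 = -518940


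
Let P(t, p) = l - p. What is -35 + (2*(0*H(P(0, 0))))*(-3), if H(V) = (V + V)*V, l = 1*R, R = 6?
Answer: -35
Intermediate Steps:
l = 6 (l = 1*6 = 6)
P(t, p) = 6 - p
H(V) = 2*V² (H(V) = (2*V)*V = 2*V²)
-35 + (2*(0*H(P(0, 0))))*(-3) = -35 + (2*(0*(2*(6 - 1*0)²)))*(-3) = -35 + (2*(0*(2*(6 + 0)²)))*(-3) = -35 + (2*(0*(2*6²)))*(-3) = -35 + (2*(0*(2*36)))*(-3) = -35 + (2*(0*72))*(-3) = -35 + (2*0)*(-3) = -35 + 0*(-3) = -35 + 0 = -35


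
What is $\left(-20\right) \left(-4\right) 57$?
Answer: $4560$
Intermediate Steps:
$\left(-20\right) \left(-4\right) 57 = 80 \cdot 57 = 4560$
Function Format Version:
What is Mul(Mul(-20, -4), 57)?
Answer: 4560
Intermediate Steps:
Mul(Mul(-20, -4), 57) = Mul(80, 57) = 4560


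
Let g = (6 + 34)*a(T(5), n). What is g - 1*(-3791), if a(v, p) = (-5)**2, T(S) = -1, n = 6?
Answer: 4791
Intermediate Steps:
a(v, p) = 25
g = 1000 (g = (6 + 34)*25 = 40*25 = 1000)
g - 1*(-3791) = 1000 - 1*(-3791) = 1000 + 3791 = 4791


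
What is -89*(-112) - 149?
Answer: 9819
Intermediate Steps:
-89*(-112) - 149 = 9968 - 149 = 9819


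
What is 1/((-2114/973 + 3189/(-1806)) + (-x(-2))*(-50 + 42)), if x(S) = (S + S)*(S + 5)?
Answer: -83678/8362649 ≈ -0.010006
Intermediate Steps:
x(S) = 2*S*(5 + S) (x(S) = (2*S)*(5 + S) = 2*S*(5 + S))
1/((-2114/973 + 3189/(-1806)) + (-x(-2))*(-50 + 42)) = 1/((-2114/973 + 3189/(-1806)) + (-2*(-2)*(5 - 2))*(-50 + 42)) = 1/((-2114*1/973 + 3189*(-1/1806)) - 2*(-2)*3*(-8)) = 1/((-302/139 - 1063/602) - 1*(-12)*(-8)) = 1/(-329561/83678 + 12*(-8)) = 1/(-329561/83678 - 96) = 1/(-8362649/83678) = -83678/8362649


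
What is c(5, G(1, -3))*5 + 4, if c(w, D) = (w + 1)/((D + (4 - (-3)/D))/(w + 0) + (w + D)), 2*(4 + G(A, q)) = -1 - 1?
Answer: -359/4 ≈ -89.750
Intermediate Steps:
G(A, q) = -5 (G(A, q) = -4 + (-1 - 1)/2 = -4 + (½)*(-2) = -4 - 1 = -5)
c(w, D) = (1 + w)/(D + w + (4 + D + 3/D)/w) (c(w, D) = (1 + w)/((D + (4 + 3/D))/w + (D + w)) = (1 + w)/((4 + D + 3/D)/w + (D + w)) = (1 + w)/(D + w + (4 + D + 3/D)/w))
c(5, G(1, -3))*5 + 4 = -5*5*(1 + 5)/(3 + (-5)² + 4*(-5) - 5*5² + 5*(-5)²)*5 + 4 = -5*5*6/(3 + 25 - 20 - 5*25 + 5*25)*5 + 4 = -5*5*6/(3 + 25 - 20 - 125 + 125)*5 + 4 = -5*5*6/8*5 + 4 = -5*5*⅛*6*5 + 4 = -75/4*5 + 4 = -375/4 + 4 = -359/4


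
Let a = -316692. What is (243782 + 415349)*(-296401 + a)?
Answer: -404108602183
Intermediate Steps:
(243782 + 415349)*(-296401 + a) = (243782 + 415349)*(-296401 - 316692) = 659131*(-613093) = -404108602183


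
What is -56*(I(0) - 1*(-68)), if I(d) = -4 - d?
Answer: -3584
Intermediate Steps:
-56*(I(0) - 1*(-68)) = -56*((-4 - 1*0) - 1*(-68)) = -56*((-4 + 0) + 68) = -56*(-4 + 68) = -56*64 = -3584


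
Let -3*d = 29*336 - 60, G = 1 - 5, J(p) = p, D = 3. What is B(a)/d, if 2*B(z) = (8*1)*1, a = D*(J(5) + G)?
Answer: -1/807 ≈ -0.0012392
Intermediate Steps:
G = -4
a = 3 (a = 3*(5 - 4) = 3*1 = 3)
B(z) = 4 (B(z) = ((8*1)*1)/2 = (8*1)/2 = (1/2)*8 = 4)
d = -3228 (d = -(29*336 - 60)/3 = -(9744 - 60)/3 = -1/3*9684 = -3228)
B(a)/d = 4/(-3228) = 4*(-1/3228) = -1/807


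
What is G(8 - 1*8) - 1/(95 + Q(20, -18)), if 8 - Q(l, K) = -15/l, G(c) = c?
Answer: -4/415 ≈ -0.0096385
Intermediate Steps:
Q(l, K) = 8 + 15/l (Q(l, K) = 8 - (-15)/l = 8 + 15/l)
G(8 - 1*8) - 1/(95 + Q(20, -18)) = (8 - 1*8) - 1/(95 + (8 + 15/20)) = (8 - 8) - 1/(95 + (8 + 15*(1/20))) = 0 - 1/(95 + (8 + ¾)) = 0 - 1/(95 + 35/4) = 0 - 1/415/4 = 0 - 1*4/415 = 0 - 4/415 = -4/415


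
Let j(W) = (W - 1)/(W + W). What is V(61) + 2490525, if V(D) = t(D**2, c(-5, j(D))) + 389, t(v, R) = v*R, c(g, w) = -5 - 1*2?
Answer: 2464867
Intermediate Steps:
j(W) = (-1 + W)/(2*W) (j(W) = (-1 + W)/((2*W)) = (-1 + W)*(1/(2*W)) = (-1 + W)/(2*W))
c(g, w) = -7 (c(g, w) = -5 - 2 = -7)
t(v, R) = R*v
V(D) = 389 - 7*D**2 (V(D) = -7*D**2 + 389 = 389 - 7*D**2)
V(61) + 2490525 = (389 - 7*61**2) + 2490525 = (389 - 7*3721) + 2490525 = (389 - 26047) + 2490525 = -25658 + 2490525 = 2464867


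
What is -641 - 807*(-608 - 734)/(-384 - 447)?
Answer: -538555/277 ≈ -1944.2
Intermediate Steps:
-641 - 807*(-608 - 734)/(-384 - 447) = -641 - (-1082994)/(-831) = -641 - (-1082994)*(-1)/831 = -641 - 807*1342/831 = -641 - 360998/277 = -538555/277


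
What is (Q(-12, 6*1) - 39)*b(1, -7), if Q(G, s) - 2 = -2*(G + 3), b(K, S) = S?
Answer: 133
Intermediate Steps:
Q(G, s) = -4 - 2*G (Q(G, s) = 2 - 2*(G + 3) = 2 - 2*(3 + G) = 2 + (-6 - 2*G) = -4 - 2*G)
(Q(-12, 6*1) - 39)*b(1, -7) = ((-4 - 2*(-12)) - 39)*(-7) = ((-4 + 24) - 39)*(-7) = (20 - 39)*(-7) = -19*(-7) = 133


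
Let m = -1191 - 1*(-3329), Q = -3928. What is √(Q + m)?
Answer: I*√1790 ≈ 42.308*I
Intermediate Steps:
m = 2138 (m = -1191 + 3329 = 2138)
√(Q + m) = √(-3928 + 2138) = √(-1790) = I*√1790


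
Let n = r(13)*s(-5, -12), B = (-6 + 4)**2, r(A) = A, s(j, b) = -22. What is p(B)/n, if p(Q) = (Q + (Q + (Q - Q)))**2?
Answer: -32/143 ≈ -0.22378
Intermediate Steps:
B = 4 (B = (-2)**2 = 4)
p(Q) = 4*Q**2 (p(Q) = (Q + (Q + 0))**2 = (Q + Q)**2 = (2*Q)**2 = 4*Q**2)
n = -286 (n = 13*(-22) = -286)
p(B)/n = (4*4**2)/(-286) = (4*16)*(-1/286) = 64*(-1/286) = -32/143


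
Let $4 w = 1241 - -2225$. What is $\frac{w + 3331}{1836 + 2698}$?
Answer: $\frac{8395}{9068} \approx 0.92578$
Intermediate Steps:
$w = \frac{1733}{2}$ ($w = \frac{1241 - -2225}{4} = \frac{1241 + 2225}{4} = \frac{1}{4} \cdot 3466 = \frac{1733}{2} \approx 866.5$)
$\frac{w + 3331}{1836 + 2698} = \frac{\frac{1733}{2} + 3331}{1836 + 2698} = \frac{8395}{2 \cdot 4534} = \frac{8395}{2} \cdot \frac{1}{4534} = \frac{8395}{9068}$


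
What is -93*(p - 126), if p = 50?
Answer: 7068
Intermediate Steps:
-93*(p - 126) = -93*(50 - 126) = -93*(-76) = 7068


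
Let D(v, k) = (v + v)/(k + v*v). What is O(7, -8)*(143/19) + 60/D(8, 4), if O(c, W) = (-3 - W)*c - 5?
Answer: 9135/19 ≈ 480.79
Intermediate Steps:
O(c, W) = -5 + c*(-3 - W) (O(c, W) = c*(-3 - W) - 5 = -5 + c*(-3 - W))
D(v, k) = 2*v/(k + v²) (D(v, k) = (2*v)/(k + v²) = 2*v/(k + v²))
O(7, -8)*(143/19) + 60/D(8, 4) = (-5 - 3*7 - 1*(-8)*7)*(143/19) + 60/((2*8/(4 + 8²))) = (-5 - 21 + 56)*(143*(1/19)) + 60/((2*8/(4 + 64))) = 30*(143/19) + 60/((2*8/68)) = 4290/19 + 60/((2*8*(1/68))) = 4290/19 + 60/(4/17) = 4290/19 + 60*(17/4) = 4290/19 + 255 = 9135/19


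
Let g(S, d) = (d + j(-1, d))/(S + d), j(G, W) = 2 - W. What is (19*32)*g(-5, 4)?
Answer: -1216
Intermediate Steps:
g(S, d) = 2/(S + d) (g(S, d) = (d + (2 - d))/(S + d) = 2/(S + d))
(19*32)*g(-5, 4) = (19*32)*(2/(-5 + 4)) = 608*(2/(-1)) = 608*(2*(-1)) = 608*(-2) = -1216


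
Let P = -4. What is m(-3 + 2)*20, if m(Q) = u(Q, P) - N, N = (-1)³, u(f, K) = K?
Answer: -60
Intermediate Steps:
N = -1
m(Q) = -3 (m(Q) = -4 - 1*(-1) = -4 + 1 = -3)
m(-3 + 2)*20 = -3*20 = -60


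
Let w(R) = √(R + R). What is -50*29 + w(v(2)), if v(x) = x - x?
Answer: -1450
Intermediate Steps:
v(x) = 0
w(R) = √2*√R (w(R) = √(2*R) = √2*√R)
-50*29 + w(v(2)) = -50*29 + √2*√0 = -1450 + √2*0 = -1450 + 0 = -1450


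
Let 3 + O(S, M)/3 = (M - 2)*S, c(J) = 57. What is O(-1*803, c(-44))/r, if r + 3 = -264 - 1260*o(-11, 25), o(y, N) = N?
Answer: 44168/10589 ≈ 4.1711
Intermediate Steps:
O(S, M) = -9 + 3*S*(-2 + M) (O(S, M) = -9 + 3*((M - 2)*S) = -9 + 3*((-2 + M)*S) = -9 + 3*(S*(-2 + M)) = -9 + 3*S*(-2 + M))
r = -31767 (r = -3 + (-264 - 1260*25) = -3 + (-264 - 31500) = -3 - 31764 = -31767)
O(-1*803, c(-44))/r = (-9 - (-6)*803 + 3*57*(-1*803))/(-31767) = (-9 - 6*(-803) + 3*57*(-803))*(-1/31767) = (-9 + 4818 - 137313)*(-1/31767) = -132504*(-1/31767) = 44168/10589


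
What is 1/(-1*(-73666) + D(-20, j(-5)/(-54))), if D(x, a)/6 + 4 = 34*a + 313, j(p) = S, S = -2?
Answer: 9/679748 ≈ 1.3240e-5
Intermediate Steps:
j(p) = -2
D(x, a) = 1854 + 204*a (D(x, a) = -24 + 6*(34*a + 313) = -24 + 6*(313 + 34*a) = -24 + (1878 + 204*a) = 1854 + 204*a)
1/(-1*(-73666) + D(-20, j(-5)/(-54))) = 1/(-1*(-73666) + (1854 + 204*(-2/(-54)))) = 1/(73666 + (1854 + 204*(-2*(-1/54)))) = 1/(73666 + (1854 + 204*(1/27))) = 1/(73666 + (1854 + 68/9)) = 1/(73666 + 16754/9) = 1/(679748/9) = 9/679748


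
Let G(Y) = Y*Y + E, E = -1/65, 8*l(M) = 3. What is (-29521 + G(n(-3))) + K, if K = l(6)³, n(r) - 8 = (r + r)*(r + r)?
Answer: -918027557/33280 ≈ -27585.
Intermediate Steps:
l(M) = 3/8 (l(M) = (⅛)*3 = 3/8)
n(r) = 8 + 4*r² (n(r) = 8 + (r + r)*(r + r) = 8 + (2*r)*(2*r) = 8 + 4*r²)
E = -1/65 (E = -1*1/65 = -1/65 ≈ -0.015385)
G(Y) = -1/65 + Y² (G(Y) = Y*Y - 1/65 = Y² - 1/65 = -1/65 + Y²)
K = 27/512 (K = (3/8)³ = 27/512 ≈ 0.052734)
(-29521 + G(n(-3))) + K = (-29521 + (-1/65 + (8 + 4*(-3)²)²)) + 27/512 = (-29521 + (-1/65 + (8 + 4*9)²)) + 27/512 = (-29521 + (-1/65 + (8 + 36)²)) + 27/512 = (-29521 + (-1/65 + 44²)) + 27/512 = (-29521 + (-1/65 + 1936)) + 27/512 = (-29521 + 125839/65) + 27/512 = -1793026/65 + 27/512 = -918027557/33280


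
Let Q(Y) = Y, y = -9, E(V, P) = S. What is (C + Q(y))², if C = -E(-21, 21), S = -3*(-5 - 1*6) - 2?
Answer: 1600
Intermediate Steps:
S = 31 (S = -3*(-5 - 6) - 2 = -3*(-11) - 2 = 33 - 2 = 31)
E(V, P) = 31
C = -31 (C = -1*31 = -31)
(C + Q(y))² = (-31 - 9)² = (-40)² = 1600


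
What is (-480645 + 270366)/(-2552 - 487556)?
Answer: 210279/490108 ≈ 0.42905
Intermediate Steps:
(-480645 + 270366)/(-2552 - 487556) = -210279/(-490108) = -210279*(-1/490108) = 210279/490108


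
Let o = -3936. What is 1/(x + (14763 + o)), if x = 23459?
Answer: 1/34286 ≈ 2.9166e-5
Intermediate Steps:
1/(x + (14763 + o)) = 1/(23459 + (14763 - 3936)) = 1/(23459 + 10827) = 1/34286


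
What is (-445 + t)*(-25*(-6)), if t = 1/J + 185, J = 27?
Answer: -350950/9 ≈ -38994.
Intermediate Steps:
t = 4996/27 (t = 1/27 + 185 = 4996/27 ≈ 185.04)
(-445 + t)*(-25*(-6)) = (-445 + 4996/27)*(-25*(-6)) = -7019/27*150 = -350950/9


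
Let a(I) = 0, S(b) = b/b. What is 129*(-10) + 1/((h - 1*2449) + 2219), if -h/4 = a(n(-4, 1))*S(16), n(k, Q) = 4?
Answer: -296701/230 ≈ -1290.0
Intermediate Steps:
S(b) = 1
h = 0 (h = -0 = -4*0 = 0)
129*(-10) + 1/((h - 1*2449) + 2219) = 129*(-10) + 1/((0 - 1*2449) + 2219) = -1290 + 1/((0 - 2449) + 2219) = -1290 + 1/(-2449 + 2219) = -1290 + 1/(-230) = -1290 - 1/230 = -296701/230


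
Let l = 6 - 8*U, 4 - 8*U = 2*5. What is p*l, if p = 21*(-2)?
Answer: -504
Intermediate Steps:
U = -¾ (U = ½ - 5/4 = -¾ ≈ -0.75000)
l = 12 (l = 6 - 8*(-¾) = 6 + 6 = 12)
p = -42
p*l = -42*12 = -504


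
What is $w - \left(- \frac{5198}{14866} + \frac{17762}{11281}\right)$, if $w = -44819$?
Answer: $- \frac{3758250837814}{83851673} \approx -44820.0$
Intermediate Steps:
$w - \left(- \frac{5198}{14866} + \frac{17762}{11281}\right) = -44819 - \left(- \frac{5198}{14866} + \frac{17762}{11281}\right) = -44819 - \left(\left(-5198\right) \frac{1}{14866} + 17762 \cdot \frac{1}{11281}\right) = -44819 - \left(- \frac{2599}{7433} + \frac{17762}{11281}\right) = -44819 - \frac{102705627}{83851673} = - \frac{3758250837814}{83851673}$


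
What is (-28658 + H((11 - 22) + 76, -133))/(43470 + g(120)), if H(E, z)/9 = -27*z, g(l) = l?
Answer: 3661/43590 ≈ 0.083987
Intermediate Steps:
H(E, z) = -243*z (H(E, z) = 9*(-27*z) = -243*z)
(-28658 + H((11 - 22) + 76, -133))/(43470 + g(120)) = (-28658 - 243*(-133))/(43470 + 120) = (-28658 + 32319)/43590 = 3661*(1/43590) = 3661/43590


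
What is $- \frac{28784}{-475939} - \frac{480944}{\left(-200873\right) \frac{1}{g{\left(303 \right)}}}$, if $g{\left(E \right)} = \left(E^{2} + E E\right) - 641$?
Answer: $\frac{41883442255908864}{95603294747} \approx 4.381 \cdot 10^{5}$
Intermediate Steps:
$g{\left(E \right)} = -641 + 2 E^{2}$ ($g{\left(E \right)} = \left(E^{2} + E^{2}\right) - 641 = 2 E^{2} - 641 = -641 + 2 E^{2}$)
$- \frac{28784}{-475939} - \frac{480944}{\left(-200873\right) \frac{1}{g{\left(303 \right)}}} = - \frac{28784}{-475939} - \frac{480944}{\left(-200873\right) \frac{1}{-641 + 2 \cdot 303^{2}}} = \left(-28784\right) \left(- \frac{1}{475939}\right) - \frac{480944}{\left(-200873\right) \frac{1}{-641 + 2 \cdot 91809}} = \frac{28784}{475939} - \frac{480944}{\left(-200873\right) \frac{1}{-641 + 183618}} = \frac{28784}{475939} - \frac{480944}{\left(-200873\right) \frac{1}{182977}} = \frac{28784}{475939} - \frac{480944}{- \frac{200873}{182977}} = \frac{28784}{475939} - - \frac{88001690288}{200873} = \frac{28784}{475939} + \frac{88001690288}{200873} = \frac{41883442255908864}{95603294747}$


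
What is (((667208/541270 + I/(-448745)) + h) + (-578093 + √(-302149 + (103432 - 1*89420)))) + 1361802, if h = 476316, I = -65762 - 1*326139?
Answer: 30605076358466198/24289220615 + I*√288137 ≈ 1.26e+6 + 536.78*I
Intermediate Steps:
I = -391901 (I = -65762 - 326139 = -391901)
(((667208/541270 + I/(-448745)) + h) + (-578093 + √(-302149 + (103432 - 1*89420)))) + 1361802 = (((667208/541270 - 391901/(-448745)) + 476316) + (-578093 + √(-302149 + (103432 - 1*89420)))) + 1361802 = (((667208*(1/541270) - 391901*(-1/448745)) + 476316) + (-578093 + √(-302149 + (103432 - 89420)))) + 1361802 = (((333604/270635 + 391901/448745) + 476316) + (-578093 + √(-302149 + 14012))) + 1361802 = ((51153050823/24289220615 + 476316) + (-578093 + √(-288137))) + 1361802 = (11569395559505163/24289220615 + (-578093 + I*√288137)) + 1361802 = (-2472032853482032/24289220615 + I*√288137) + 1361802 = 30605076358466198/24289220615 + I*√288137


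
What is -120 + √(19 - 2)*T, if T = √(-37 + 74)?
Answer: -120 + √629 ≈ -94.920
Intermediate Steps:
T = √37 ≈ 6.0828
-120 + √(19 - 2)*T = -120 + √(19 - 2)*√37 = -120 + √17*√37 = -120 + √629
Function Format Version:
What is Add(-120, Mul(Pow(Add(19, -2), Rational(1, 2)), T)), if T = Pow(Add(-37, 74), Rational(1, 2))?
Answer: Add(-120, Pow(629, Rational(1, 2))) ≈ -94.920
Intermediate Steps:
T = Pow(37, Rational(1, 2)) ≈ 6.0828
Add(-120, Mul(Pow(Add(19, -2), Rational(1, 2)), T)) = Add(-120, Mul(Pow(Add(19, -2), Rational(1, 2)), Pow(37, Rational(1, 2)))) = Add(-120, Mul(Pow(17, Rational(1, 2)), Pow(37, Rational(1, 2)))) = Add(-120, Pow(629, Rational(1, 2)))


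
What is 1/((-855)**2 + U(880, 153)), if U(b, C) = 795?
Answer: 1/731820 ≈ 1.3665e-6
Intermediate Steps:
1/((-855)**2 + U(880, 153)) = 1/((-855)**2 + 795) = 1/(731025 + 795) = 1/731820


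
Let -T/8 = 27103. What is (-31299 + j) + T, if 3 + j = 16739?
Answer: -231387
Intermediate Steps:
j = 16736 (j = -3 + 16739 = 16736)
T = -216824 (T = -8*27103 = -216824)
(-31299 + j) + T = (-31299 + 16736) - 216824 = -14563 - 216824 = -231387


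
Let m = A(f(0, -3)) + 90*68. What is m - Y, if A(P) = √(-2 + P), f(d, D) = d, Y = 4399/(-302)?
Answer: 1852639/302 + I*√2 ≈ 6134.6 + 1.4142*I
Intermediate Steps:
Y = -4399/302 (Y = 4399*(-1/302) = -4399/302 ≈ -14.566)
m = 6120 + I*√2 (m = √(-2 + 0) + 90*68 = √(-2) + 6120 = I*√2 + 6120 = 6120 + I*√2 ≈ 6120.0 + 1.4142*I)
m - Y = (6120 + I*√2) - 1*(-4399/302) = (6120 + I*√2) + 4399/302 = 1852639/302 + I*√2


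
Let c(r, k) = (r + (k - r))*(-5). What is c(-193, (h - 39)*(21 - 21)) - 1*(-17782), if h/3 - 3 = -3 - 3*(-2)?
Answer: 17782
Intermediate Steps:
h = 18 (h = 9 + 3*(-3 - 3*(-2)) = 9 + 3*(-3 + 6) = 9 + 3*3 = 9 + 9 = 18)
c(r, k) = -5*k (c(r, k) = k*(-5) = -5*k)
c(-193, (h - 39)*(21 - 21)) - 1*(-17782) = -5*(18 - 39)*(21 - 21) - 1*(-17782) = -(-105)*0 + 17782 = -5*0 + 17782 = 0 + 17782 = 17782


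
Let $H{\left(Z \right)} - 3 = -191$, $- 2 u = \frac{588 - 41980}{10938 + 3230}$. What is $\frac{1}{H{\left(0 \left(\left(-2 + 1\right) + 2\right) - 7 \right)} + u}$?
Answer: $- \frac{1771}{330361} \approx -0.0053608$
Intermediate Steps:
$u = \frac{2587}{1771}$ ($u = - \frac{\left(588 - 41980\right) \frac{1}{10938 + 3230}}{2} = - \frac{\left(-41392\right) \frac{1}{14168}}{2} = \left(- \frac{1}{2}\right) \left(- \frac{5174}{1771}\right) = \frac{2587}{1771} \approx 1.4608$)
$H{\left(Z \right)} = -188$ ($H{\left(Z \right)} = 3 - 191 = -188$)
$\frac{1}{H{\left(0 \left(\left(-2 + 1\right) + 2\right) - 7 \right)} + u} = \frac{1}{-188 + \frac{2587}{1771}} = \frac{1}{- \frac{330361}{1771}} = - \frac{1771}{330361}$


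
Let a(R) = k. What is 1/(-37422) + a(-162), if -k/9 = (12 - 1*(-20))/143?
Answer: -979789/486486 ≈ -2.0140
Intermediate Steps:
k = -288/143 (k = -9*(12 - 1*(-20))/143 = -9*(12 + 20)/143 = -288/143 ≈ -2.0140)
a(R) = -288/143
1/(-37422) + a(-162) = 1/(-37422) - 288/143 = -1/37422 - 288/143 = -979789/486486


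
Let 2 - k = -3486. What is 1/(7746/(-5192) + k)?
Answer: 2596/9050975 ≈ 0.00028682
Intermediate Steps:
k = 3488 (k = 2 - 1*(-3486) = 2 + 3486 = 3488)
1/(7746/(-5192) + k) = 1/(7746/(-5192) + 3488) = 1/(7746*(-1/5192) + 3488) = 1/(-3873/2596 + 3488) = 1/(9050975/2596) = 2596/9050975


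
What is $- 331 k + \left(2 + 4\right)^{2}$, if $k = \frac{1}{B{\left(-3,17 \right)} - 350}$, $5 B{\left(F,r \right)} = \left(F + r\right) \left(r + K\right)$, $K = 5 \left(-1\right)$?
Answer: $\frac{58607}{1582} \approx 37.046$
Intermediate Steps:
$K = -5$
$B{\left(F,r \right)} = \frac{\left(-5 + r\right) \left(F + r\right)}{5}$ ($B{\left(F,r \right)} = \frac{\left(F + r\right) \left(r - 5\right)}{5} = \frac{\left(F + r\right) \left(-5 + r\right)}{5} = \frac{\left(-5 + r\right) \left(F + r\right)}{5}$)
$k = - \frac{5}{1582}$ ($k = \frac{1}{\left(\left(-1\right) \left(-3\right) - 17 + \frac{17^{2}}{5} + \frac{1}{5} \left(-3\right) 17\right) - 350} = \frac{1}{\left(3 - 17 + \frac{1}{5} \cdot 289 - \frac{51}{5}\right) - 350} = \frac{1}{\left(3 - 17 + \frac{289}{5} - \frac{51}{5}\right) - 350} = \frac{1}{\frac{168}{5} - 350} = \frac{1}{- \frac{1582}{5}} = - \frac{5}{1582} \approx -0.0031606$)
$- 331 k + \left(2 + 4\right)^{2} = \left(-331\right) \left(- \frac{5}{1582}\right) + \left(2 + 4\right)^{2} = \frac{1655}{1582} + 6^{2} = \frac{1655}{1582} + 36 = \frac{58607}{1582}$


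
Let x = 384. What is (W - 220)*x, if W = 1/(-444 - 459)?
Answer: -25428608/301 ≈ -84480.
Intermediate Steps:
W = -1/903 (W = 1/(-903) = -1/903 ≈ -0.0011074)
(W - 220)*x = (-1/903 - 220)*384 = -198661/903*384 = -25428608/301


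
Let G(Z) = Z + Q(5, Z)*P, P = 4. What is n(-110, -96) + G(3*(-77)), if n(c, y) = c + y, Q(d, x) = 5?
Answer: -417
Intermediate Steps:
G(Z) = 20 + Z (G(Z) = Z + 5*4 = Z + 20 = 20 + Z)
n(-110, -96) + G(3*(-77)) = (-110 - 96) + (20 + 3*(-77)) = -206 + (20 - 231) = -206 - 211 = -417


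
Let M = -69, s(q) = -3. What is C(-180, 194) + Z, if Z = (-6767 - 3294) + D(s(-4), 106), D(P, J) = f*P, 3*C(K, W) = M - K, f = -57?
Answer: -9853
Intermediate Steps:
C(K, W) = -23 - K/3 (C(K, W) = (-69 - K)/3 = -23 - K/3)
D(P, J) = -57*P
Z = -9890 (Z = (-6767 - 3294) - 57*(-3) = -10061 + 171 = -9890)
C(-180, 194) + Z = (-23 - 1/3*(-180)) - 9890 = (-23 + 60) - 9890 = 37 - 9890 = -9853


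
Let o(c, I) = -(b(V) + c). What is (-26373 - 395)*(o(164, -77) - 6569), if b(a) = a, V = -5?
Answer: 180095104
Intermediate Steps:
o(c, I) = 5 - c (o(c, I) = -(-5 + c) = 5 - c)
(-26373 - 395)*(o(164, -77) - 6569) = (-26373 - 395)*((5 - 1*164) - 6569) = -26768*((5 - 164) - 6569) = -26768*(-159 - 6569) = -26768*(-6728) = 180095104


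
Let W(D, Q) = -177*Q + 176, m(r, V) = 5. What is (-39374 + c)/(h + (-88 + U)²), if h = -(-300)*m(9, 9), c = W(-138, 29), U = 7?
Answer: -14777/2687 ≈ -5.4994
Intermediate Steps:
W(D, Q) = 176 - 177*Q
c = -4957 (c = 176 - 177*29 = 176 - 5133 = -4957)
h = 1500 (h = -(-300)*5 = -300*(-5) = 1500)
(-39374 + c)/(h + (-88 + U)²) = (-39374 - 4957)/(1500 + (-88 + 7)²) = -44331/(1500 + (-81)²) = -44331/(1500 + 6561) = -44331/8061 = -44331*1/8061 = -14777/2687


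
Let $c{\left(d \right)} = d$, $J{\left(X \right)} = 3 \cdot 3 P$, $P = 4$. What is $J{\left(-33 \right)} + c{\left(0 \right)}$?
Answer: $36$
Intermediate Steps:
$J{\left(X \right)} = 36$ ($J{\left(X \right)} = 3 \cdot 3 \cdot 4 = 9 \cdot 4 = 36$)
$J{\left(-33 \right)} + c{\left(0 \right)} = 36 + 0 = 36$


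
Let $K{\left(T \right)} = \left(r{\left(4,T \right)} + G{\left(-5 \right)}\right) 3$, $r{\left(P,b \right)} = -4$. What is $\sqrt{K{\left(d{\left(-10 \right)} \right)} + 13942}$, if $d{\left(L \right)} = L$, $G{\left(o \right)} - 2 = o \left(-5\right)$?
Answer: $\sqrt{14011} \approx 118.37$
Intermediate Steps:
$G{\left(o \right)} = 2 - 5 o$ ($G{\left(o \right)} = 2 + o \left(-5\right) = 2 - 5 o$)
$K{\left(T \right)} = 69$ ($K{\left(T \right)} = \left(-4 + \left(2 - -25\right)\right) 3 = \left(-4 + \left(2 + 25\right)\right) 3 = \left(-4 + 27\right) 3 = 23 \cdot 3 = 69$)
$\sqrt{K{\left(d{\left(-10 \right)} \right)} + 13942} = \sqrt{69 + 13942} = \sqrt{14011}$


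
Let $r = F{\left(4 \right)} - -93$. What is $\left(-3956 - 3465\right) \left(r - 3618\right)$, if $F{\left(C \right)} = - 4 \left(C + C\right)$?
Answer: $26396497$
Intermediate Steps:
$F{\left(C \right)} = - 8 C$ ($F{\left(C \right)} = - 4 \cdot 2 C = - 8 C$)
$r = 61$ ($r = \left(-8\right) 4 - -93 = -32 + 93 = 61$)
$\left(-3956 - 3465\right) \left(r - 3618\right) = \left(-3956 - 3465\right) \left(61 - 3618\right) = \left(-7421\right) \left(-3557\right) = 26396497$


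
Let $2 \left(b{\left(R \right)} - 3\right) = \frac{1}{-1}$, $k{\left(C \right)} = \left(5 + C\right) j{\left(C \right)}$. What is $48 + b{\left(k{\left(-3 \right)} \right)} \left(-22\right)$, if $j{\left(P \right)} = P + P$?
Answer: $-7$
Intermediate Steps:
$j{\left(P \right)} = 2 P$
$k{\left(C \right)} = 2 C \left(5 + C\right)$ ($k{\left(C \right)} = \left(5 + C\right) 2 C = 2 C \left(5 + C\right)$)
$b{\left(R \right)} = \frac{5}{2}$ ($b{\left(R \right)} = 3 + \frac{1}{2 \left(-1\right)} = 3 + \frac{1}{2} \left(-1\right) = 3 - \frac{1}{2} = \frac{5}{2}$)
$48 + b{\left(k{\left(-3 \right)} \right)} \left(-22\right) = 48 + \frac{5}{2} \left(-22\right) = 48 - 55 = -7$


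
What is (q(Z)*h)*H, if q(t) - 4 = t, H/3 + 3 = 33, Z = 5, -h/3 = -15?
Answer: 36450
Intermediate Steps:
h = 45 (h = -3*(-15) = 45)
H = 90 (H = -9 + 3*33 = -9 + 99 = 90)
q(t) = 4 + t
(q(Z)*h)*H = ((4 + 5)*45)*90 = (9*45)*90 = 405*90 = 36450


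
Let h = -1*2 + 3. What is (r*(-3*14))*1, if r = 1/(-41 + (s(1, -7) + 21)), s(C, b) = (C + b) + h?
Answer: 42/25 ≈ 1.6800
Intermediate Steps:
h = 1 (h = -2 + 3 = 1)
s(C, b) = 1 + C + b (s(C, b) = (C + b) + 1 = 1 + C + b)
r = -1/25 (r = 1/(-41 + ((1 + 1 - 7) + 21)) = 1/(-41 + (-5 + 21)) = 1/(-41 + 16) = 1/(-25) = -1/25 ≈ -0.040000)
(r*(-3*14))*1 = -(-3)*14/25*1 = -1/25*(-42)*1 = (42/25)*1 = 42/25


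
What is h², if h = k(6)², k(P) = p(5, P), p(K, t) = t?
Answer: 1296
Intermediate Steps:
k(P) = P
h = 36 (h = 6² = 36)
h² = 36² = 1296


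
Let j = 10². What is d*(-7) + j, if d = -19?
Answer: 233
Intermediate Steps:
j = 100
d*(-7) + j = -19*(-7) + 100 = 133 + 100 = 233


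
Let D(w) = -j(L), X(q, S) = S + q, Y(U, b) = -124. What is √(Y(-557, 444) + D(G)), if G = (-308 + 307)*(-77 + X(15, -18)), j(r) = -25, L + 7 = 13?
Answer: 3*I*√11 ≈ 9.9499*I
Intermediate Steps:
L = 6 (L = -7 + 13 = 6)
G = 80 (G = (-308 + 307)*(-77 + (-18 + 15)) = -(-77 - 3) = -1*(-80) = 80)
D(w) = 25 (D(w) = -1*(-25) = 25)
√(Y(-557, 444) + D(G)) = √(-124 + 25) = √(-99) = 3*I*√11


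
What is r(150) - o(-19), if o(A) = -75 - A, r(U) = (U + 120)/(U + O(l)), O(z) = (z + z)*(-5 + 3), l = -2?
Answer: 4559/79 ≈ 57.709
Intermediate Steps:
O(z) = -4*z (O(z) = (2*z)*(-2) = -4*z)
r(U) = (120 + U)/(8 + U) (r(U) = (U + 120)/(U - 4*(-2)) = (120 + U)/(U + 8) = (120 + U)/(8 + U))
r(150) - o(-19) = (120 + 150)/(8 + 150) - (-75 - 1*(-19)) = 270/158 - (-75 + 19) = (1/158)*270 - 1*(-56) = 135/79 + 56 = 4559/79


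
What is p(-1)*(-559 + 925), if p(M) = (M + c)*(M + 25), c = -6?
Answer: -61488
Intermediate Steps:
p(M) = (-6 + M)*(25 + M) (p(M) = (M - 6)*(M + 25) = (-6 + M)*(25 + M))
p(-1)*(-559 + 925) = (-150 + (-1)**2 + 19*(-1))*(-559 + 925) = (-150 + 1 - 19)*366 = -168*366 = -61488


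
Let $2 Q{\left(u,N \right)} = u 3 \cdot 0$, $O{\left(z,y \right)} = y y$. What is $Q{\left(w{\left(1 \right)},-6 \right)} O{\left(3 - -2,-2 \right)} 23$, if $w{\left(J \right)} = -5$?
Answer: $0$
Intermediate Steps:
$O{\left(z,y \right)} = y^{2}$
$Q{\left(u,N \right)} = 0$ ($Q{\left(u,N \right)} = \frac{u 3 \cdot 0}{2} = \frac{3 u 0}{2} = \frac{1}{2} \cdot 0 = 0$)
$Q{\left(w{\left(1 \right)},-6 \right)} O{\left(3 - -2,-2 \right)} 23 = 0 \left(-2\right)^{2} \cdot 23 = 0 \cdot 4 \cdot 23 = 0 \cdot 23 = 0$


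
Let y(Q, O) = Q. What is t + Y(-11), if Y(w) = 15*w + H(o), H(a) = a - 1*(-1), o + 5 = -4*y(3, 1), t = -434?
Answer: -615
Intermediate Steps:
o = -17 (o = -5 - 4*3 = -5 - 12 = -17)
H(a) = 1 + a (H(a) = a + 1 = 1 + a)
Y(w) = -16 + 15*w (Y(w) = 15*w + (1 - 17) = 15*w - 16 = -16 + 15*w)
t + Y(-11) = -434 + (-16 + 15*(-11)) = -434 + (-16 - 165) = -434 - 181 = -615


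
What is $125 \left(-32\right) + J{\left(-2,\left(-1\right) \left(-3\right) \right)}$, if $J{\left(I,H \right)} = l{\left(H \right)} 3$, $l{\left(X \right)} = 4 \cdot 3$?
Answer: $-3964$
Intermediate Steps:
$l{\left(X \right)} = 12$
$J{\left(I,H \right)} = 36$ ($J{\left(I,H \right)} = 12 \cdot 3 = 36$)
$125 \left(-32\right) + J{\left(-2,\left(-1\right) \left(-3\right) \right)} = 125 \left(-32\right) + 36 = -4000 + 36 = -3964$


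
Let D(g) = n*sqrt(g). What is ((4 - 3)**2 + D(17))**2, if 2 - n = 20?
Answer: 5509 - 36*sqrt(17) ≈ 5360.6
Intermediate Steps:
n = -18 (n = 2 - 1*20 = 2 - 20 = -18)
D(g) = -18*sqrt(g)
((4 - 3)**2 + D(17))**2 = ((4 - 3)**2 - 18*sqrt(17))**2 = (1**2 - 18*sqrt(17))**2 = (1 - 18*sqrt(17))**2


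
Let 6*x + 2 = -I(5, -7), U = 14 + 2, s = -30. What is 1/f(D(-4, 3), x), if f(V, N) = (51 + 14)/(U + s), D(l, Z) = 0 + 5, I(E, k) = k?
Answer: -14/65 ≈ -0.21538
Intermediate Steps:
U = 16
D(l, Z) = 5
x = ⅚ (x = -⅓ + (-1*(-7))/6 = -⅓ + (⅙)*7 = -⅓ + 7/6 = ⅚ ≈ 0.83333)
f(V, N) = -65/14 (f(V, N) = (51 + 14)/(16 - 30) = 65/(-14) = 65*(-1/14) = -65/14)
1/f(D(-4, 3), x) = 1/(-65/14) = -14/65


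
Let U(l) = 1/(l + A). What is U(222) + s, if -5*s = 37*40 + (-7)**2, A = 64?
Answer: -437289/1430 ≈ -305.80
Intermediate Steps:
U(l) = 1/(64 + l) (U(l) = 1/(l + 64) = 1/(64 + l))
s = -1529/5 (s = -(37*40 + (-7)**2)/5 = -(1480 + 49)/5 = -1/5*1529 = -1529/5 ≈ -305.80)
U(222) + s = 1/(64 + 222) - 1529/5 = 1/286 - 1529/5 = -437289/1430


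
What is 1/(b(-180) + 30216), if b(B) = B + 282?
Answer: 1/30318 ≈ 3.2984e-5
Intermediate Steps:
b(B) = 282 + B
1/(b(-180) + 30216) = 1/((282 - 180) + 30216) = 1/(102 + 30216) = 1/30318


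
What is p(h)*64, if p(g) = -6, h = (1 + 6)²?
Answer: -384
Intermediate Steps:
h = 49 (h = 7² = 49)
p(h)*64 = -6*64 = -384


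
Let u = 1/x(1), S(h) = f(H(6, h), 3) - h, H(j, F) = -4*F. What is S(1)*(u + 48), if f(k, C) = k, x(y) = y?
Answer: -245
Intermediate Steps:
S(h) = -5*h (S(h) = -4*h - h = -5*h)
u = 1 (u = 1/1 = 1)
S(1)*(u + 48) = (-5*1)*(1 + 48) = -5*49 = -245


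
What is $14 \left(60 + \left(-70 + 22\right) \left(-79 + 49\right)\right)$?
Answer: $21000$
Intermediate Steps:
$14 \left(60 + \left(-70 + 22\right) \left(-79 + 49\right)\right) = 14 \left(60 - -1440\right) = 14 \left(60 + 1440\right) = 14 \cdot 1500 = 21000$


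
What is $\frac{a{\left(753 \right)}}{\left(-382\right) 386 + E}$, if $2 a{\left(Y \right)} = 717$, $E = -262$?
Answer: $- \frac{239}{98476} \approx -0.002427$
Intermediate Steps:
$a{\left(Y \right)} = \frac{717}{2}$ ($a{\left(Y \right)} = \frac{1}{2} \cdot 717 = \frac{717}{2}$)
$\frac{a{\left(753 \right)}}{\left(-382\right) 386 + E} = \frac{717}{2 \left(\left(-382\right) 386 - 262\right)} = \frac{717}{2 \left(-147452 - 262\right)} = \frac{717}{2 \left(-147714\right)} = \frac{717}{2} \left(- \frac{1}{147714}\right) = - \frac{239}{98476}$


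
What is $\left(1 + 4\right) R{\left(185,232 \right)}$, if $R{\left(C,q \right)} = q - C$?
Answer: $235$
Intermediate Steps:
$\left(1 + 4\right) R{\left(185,232 \right)} = \left(1 + 4\right) \left(232 - 185\right) = 5 \left(232 - 185\right) = 5 \cdot 47 = 235$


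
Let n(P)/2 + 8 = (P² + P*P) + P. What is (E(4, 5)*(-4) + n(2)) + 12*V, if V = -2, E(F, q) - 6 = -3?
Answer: -32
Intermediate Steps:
E(F, q) = 3 (E(F, q) = 6 - 3 = 3)
n(P) = -16 + 2*P + 4*P² (n(P) = -16 + 2*((P² + P*P) + P) = -16 + 2*((P² + P²) + P) = -16 + 2*(2*P² + P) = -16 + 2*(P + 2*P²) = -16 + (2*P + 4*P²) = -16 + 2*P + 4*P²)
(E(4, 5)*(-4) + n(2)) + 12*V = (3*(-4) + (-16 + 2*2 + 4*2²)) + 12*(-2) = (-12 + (-16 + 4 + 4*4)) - 24 = (-12 + (-16 + 4 + 16)) - 24 = (-12 + 4) - 24 = -8 - 24 = -32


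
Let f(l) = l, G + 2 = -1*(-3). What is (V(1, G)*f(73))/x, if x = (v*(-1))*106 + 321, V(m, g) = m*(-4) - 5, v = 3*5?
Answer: 73/141 ≈ 0.51773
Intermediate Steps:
v = 15
G = 1 (G = -2 - 1*(-3) = -2 + 3 = 1)
V(m, g) = -5 - 4*m (V(m, g) = -4*m - 5 = -5 - 4*m)
x = -1269 (x = (15*(-1))*106 + 321 = -15*106 + 321 = -1590 + 321 = -1269)
(V(1, G)*f(73))/x = ((-5 - 4*1)*73)/(-1269) = ((-5 - 4)*73)*(-1/1269) = -9*73*(-1/1269) = -657*(-1/1269) = 73/141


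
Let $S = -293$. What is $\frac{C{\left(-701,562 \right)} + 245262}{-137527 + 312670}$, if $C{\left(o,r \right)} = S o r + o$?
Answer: $\frac{115675427}{175143} \approx 660.46$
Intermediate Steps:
$C{\left(o,r \right)} = o - 293 o r$ ($C{\left(o,r \right)} = - 293 o r + o = o - 293 o r$)
$\frac{C{\left(-701,562 \right)} + 245262}{-137527 + 312670} = \frac{- 701 \left(1 - 164666\right) + 245262}{-137527 + 312670} = \frac{- 701 \left(1 - 164666\right) + 245262}{175143} = \left(\left(-701\right) \left(-164665\right) + 245262\right) \frac{1}{175143} = \left(115430165 + 245262\right) \frac{1}{175143} = 115675427 \cdot \frac{1}{175143} = \frac{115675427}{175143}$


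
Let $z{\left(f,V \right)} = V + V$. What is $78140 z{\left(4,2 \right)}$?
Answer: $312560$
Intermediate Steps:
$z{\left(f,V \right)} = 2 V$
$78140 z{\left(4,2 \right)} = 78140 \cdot 2 \cdot 2 = 78140 \cdot 4 = 312560$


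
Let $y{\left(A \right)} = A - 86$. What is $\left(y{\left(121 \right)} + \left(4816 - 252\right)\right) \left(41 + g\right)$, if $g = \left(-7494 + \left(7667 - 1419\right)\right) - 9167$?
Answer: $-47700828$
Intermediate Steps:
$g = -10413$ ($g = \left(-7494 + 6248\right) - 9167 = -1246 - 9167 = -10413$)
$y{\left(A \right)} = -86 + A$
$\left(y{\left(121 \right)} + \left(4816 - 252\right)\right) \left(41 + g\right) = \left(\left(-86 + 121\right) + \left(4816 - 252\right)\right) \left(41 - 10413\right) = \left(35 + \left(4816 - 252\right)\right) \left(-10372\right) = \left(35 + 4564\right) \left(-10372\right) = 4599 \left(-10372\right) = -47700828$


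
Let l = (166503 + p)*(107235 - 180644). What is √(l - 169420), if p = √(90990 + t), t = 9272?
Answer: √(-12222988147 - 73409*√100262) ≈ 1.1066e+5*I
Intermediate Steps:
p = √100262 (p = √(90990 + 9272) = √100262 ≈ 316.64)
l = -12222818727 - 73409*√100262 (l = (166503 + √100262)*(107235 - 180644) = (166503 + √100262)*(-73409) = -12222818727 - 73409*√100262 ≈ -1.2246e+10)
√(l - 169420) = √((-12222818727 - 73409*√100262) - 169420) = √(-12222988147 - 73409*√100262)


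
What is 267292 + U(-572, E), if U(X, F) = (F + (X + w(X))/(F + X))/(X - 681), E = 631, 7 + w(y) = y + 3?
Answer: 19760059603/73927 ≈ 2.6729e+5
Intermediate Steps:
w(y) = -4 + y (w(y) = -7 + (y + 3) = -7 + (3 + y) = -4 + y)
U(X, F) = (F + (-4 + 2*X)/(F + X))/(-681 + X) (U(X, F) = (F + (X + (-4 + X))/(F + X))/(X - 681) = (F + (-4 + 2*X)/(F + X))/(-681 + X))
267292 + U(-572, E) = 267292 + (-4 + 631**2 + 2*(-572) + 631*(-572))/((-572)**2 - 681*631 - 681*(-572) + 631*(-572)) = 267292 + (-4 + 398161 - 1144 - 360932)/(327184 - 429711 + 389532 - 360932) = 267292 + 36081/(-73927) = 267292 - 1/73927*36081 = 267292 - 36081/73927 = 19760059603/73927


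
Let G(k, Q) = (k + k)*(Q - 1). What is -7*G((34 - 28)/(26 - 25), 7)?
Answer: -504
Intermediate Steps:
G(k, Q) = 2*k*(-1 + Q) (G(k, Q) = (2*k)*(-1 + Q) = 2*k*(-1 + Q))
-7*G((34 - 28)/(26 - 25), 7) = -14*(34 - 28)/(26 - 25)*(-1 + 7) = -14*6/1*6 = -14*6*1*6 = -14*6*6 = -7*72 = -504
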